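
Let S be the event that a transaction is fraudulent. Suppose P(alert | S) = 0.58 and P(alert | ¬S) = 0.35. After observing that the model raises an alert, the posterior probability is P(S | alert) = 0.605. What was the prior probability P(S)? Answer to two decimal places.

In odds form, posterior odds = prior odds × likelihood ratio, so prior odds = posterior odds ÷ LR.
Posterior odds = 0.605/(1−0.605) = 1.5316. LR = 0.58/0.35 = 1.6571.
Prior odds = 1.5316/1.6571 = 0.9243, so P(S) = 0.9243/(1+0.9243) ≈ 0.48.

P(S) = 0.48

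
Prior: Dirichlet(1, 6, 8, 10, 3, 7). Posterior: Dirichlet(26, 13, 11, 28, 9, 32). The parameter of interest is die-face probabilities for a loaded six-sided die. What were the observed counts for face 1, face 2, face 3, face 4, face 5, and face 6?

For a Dirichlet(α) prior with multinomial counts c, the posterior is Dirichlet(α + c) componentwise.
Counts are posterior − prior componentwise: 26−1=25, 13−6=7, 11−8=3, 28−10=18, 9−3=6, 32−7=25.

counts (25, 7, 3, 18, 6, 25)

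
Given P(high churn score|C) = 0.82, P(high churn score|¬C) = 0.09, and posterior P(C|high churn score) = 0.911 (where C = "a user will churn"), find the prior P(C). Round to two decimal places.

In odds form, posterior odds = prior odds × likelihood ratio, so prior odds = posterior odds ÷ LR.
Posterior odds = 0.911/(1−0.911) = 10.2360. LR = 0.82/0.09 = 9.1111.
Prior odds = 10.2360/9.1111 = 1.1235, so P(C) = 1.1235/(1+1.1235) ≈ 0.53.

P(C) = 0.53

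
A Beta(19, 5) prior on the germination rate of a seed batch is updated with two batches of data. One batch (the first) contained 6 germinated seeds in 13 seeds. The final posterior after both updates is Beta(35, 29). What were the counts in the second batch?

10 germinated seeds and 17 non-germinating seeds

Sequential conjugate updates are equivalent to a single update on the pooled data, so total successes = posterior α − prior α and total failures = posterior β − prior β.
Total across both batches: 35−19=16 germinated seeds, 29−5=24 non-germinating seeds.
Subtract the first batch: 16−6=10 germinated seeds and 24−7=17 non-germinating seeds.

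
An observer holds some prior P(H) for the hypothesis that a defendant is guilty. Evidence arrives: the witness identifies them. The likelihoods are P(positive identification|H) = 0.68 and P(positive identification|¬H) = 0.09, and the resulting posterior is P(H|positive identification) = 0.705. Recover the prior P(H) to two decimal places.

In odds form, posterior odds = prior odds × likelihood ratio, so prior odds = posterior odds ÷ LR.
Posterior odds = 0.705/(1−0.705) = 2.3898. LR = 0.68/0.09 = 7.5556.
Prior odds = 2.3898/7.5556 = 0.3163, so P(H) = 0.3163/(1+0.3163) ≈ 0.24.

P(H) = 0.24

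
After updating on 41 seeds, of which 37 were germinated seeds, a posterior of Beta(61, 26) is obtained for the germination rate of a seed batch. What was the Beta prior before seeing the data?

Beta(24, 22)

Under Beta–binomial conjugacy the posterior parameters are (α+s, β+f).
So α = 61 − 37 = 24 and β = 26 − 4 = 22.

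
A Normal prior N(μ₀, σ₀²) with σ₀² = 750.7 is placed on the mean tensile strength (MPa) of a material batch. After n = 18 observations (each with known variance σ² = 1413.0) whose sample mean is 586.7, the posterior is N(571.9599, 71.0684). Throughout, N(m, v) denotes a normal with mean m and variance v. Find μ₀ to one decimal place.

With known observation variance, the Normal–Normal posterior has precision τ_n = τ₀ + n/σ² and mean μ_n = (τ₀μ₀ + (n/σ²)x̄)/τ_n.
Here τ₀ = 1/750.7 = 0.001332 and τ_data = 18/1413.0 = 0.012739, so τ_n = 0.014071.
Rearranging for μ₀: μ₀ = (μ_n·τ_n − τ_data·x̄)/τ₀ = (571.9599·0.014071 − 0.012739·586.7) / 0.001332 = 0.574076/0.001332 ≈ 431.0.

μ₀ = 431.0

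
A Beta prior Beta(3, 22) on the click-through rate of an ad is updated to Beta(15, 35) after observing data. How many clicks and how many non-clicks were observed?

Under Beta–binomial conjugacy the posterior parameters are (a+s, b+f).
So s = 15 − 3 = 12 and f = 35 − 22 = 13.

12 clicks and 13 non-clicks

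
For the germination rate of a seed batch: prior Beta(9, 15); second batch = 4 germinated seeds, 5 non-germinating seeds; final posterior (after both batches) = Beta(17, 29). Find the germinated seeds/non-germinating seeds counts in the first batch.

4 germinated seeds and 9 non-germinating seeds

Because Beta–binomial updating is additive in the counts, the combined data contributed (α_post−α_prior, β_post−β_prior) successes and failures.
Total across both batches: 17−9=8 germinated seeds, 29−15=14 non-germinating seeds.
Subtract the second batch: 8−4=4 germinated seeds and 14−5=9 non-germinating seeds.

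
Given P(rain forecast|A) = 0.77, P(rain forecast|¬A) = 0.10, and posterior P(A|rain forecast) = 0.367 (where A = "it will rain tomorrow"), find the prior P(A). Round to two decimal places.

P(A) = 0.07

Bayes' rule in odds form gives O(A|E) = O(A)·[P(E|A)/P(E|¬A)], hence O(A) = O(A|E)/LR.
Posterior odds = 0.367/(1−0.367) = 0.5798. LR = 0.77/0.10 = 7.7000.
Prior odds = 0.5798/7.7000 = 0.0753, so P(A) = 0.0753/(1+0.0753) ≈ 0.07.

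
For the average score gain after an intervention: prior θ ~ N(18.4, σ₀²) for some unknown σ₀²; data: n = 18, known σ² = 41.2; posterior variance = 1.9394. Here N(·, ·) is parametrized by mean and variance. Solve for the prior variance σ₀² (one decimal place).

For the Normal–Normal model with known σ², precisions add: τ_n = τ₀ + n/σ².
So 1/σ₀² = 1/1.9394 − 18/41.2 = 0.515623 − 0.436893 = 0.078730.
Hence σ₀² = 1/0.078730 ≈ 12.7.

σ₀² = 12.7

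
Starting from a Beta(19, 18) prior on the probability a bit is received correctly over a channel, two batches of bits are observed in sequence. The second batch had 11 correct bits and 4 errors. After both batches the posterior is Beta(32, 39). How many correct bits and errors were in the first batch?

Sequential conjugate updates are equivalent to a single update on the pooled data, so total successes = posterior α − prior α and total failures = posterior β − prior β.
Total across both batches: 32−19=13 correct bits, 39−18=21 errors.
Subtract the second batch: 13−11=2 correct bits and 21−4=17 errors.

2 correct bits and 17 errors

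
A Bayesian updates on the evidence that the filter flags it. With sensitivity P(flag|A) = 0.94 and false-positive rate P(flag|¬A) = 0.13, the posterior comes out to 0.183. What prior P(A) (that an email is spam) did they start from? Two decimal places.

P(A) = 0.03

In odds form, posterior odds = prior odds × likelihood ratio, so prior odds = posterior odds ÷ LR.
Posterior odds = 0.183/(1−0.183) = 0.2240. LR = 0.94/0.13 = 7.2308.
Prior odds = 0.2240/7.2308 = 0.0310, so P(A) = 0.0310/(1+0.0310) ≈ 0.03.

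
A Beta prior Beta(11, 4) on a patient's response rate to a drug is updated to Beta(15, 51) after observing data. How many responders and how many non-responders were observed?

Under Beta–binomial conjugacy the posterior parameters are (a+s, b+f).
Match parameters: s=15−11=4, f=51−4=47.

4 responders and 47 non-responders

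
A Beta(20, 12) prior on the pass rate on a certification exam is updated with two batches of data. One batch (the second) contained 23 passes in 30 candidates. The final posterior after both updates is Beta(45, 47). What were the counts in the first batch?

Because Beta–binomial updating is additive in the counts, the combined data contributed (α_post−α_prior, β_post−β_prior) successes and failures.
Total across both batches: 45−20=25 passes, 47−12=35 failures.
Subtract the second batch: 25−23=2 passes and 35−7=28 failures.

2 passes and 28 failures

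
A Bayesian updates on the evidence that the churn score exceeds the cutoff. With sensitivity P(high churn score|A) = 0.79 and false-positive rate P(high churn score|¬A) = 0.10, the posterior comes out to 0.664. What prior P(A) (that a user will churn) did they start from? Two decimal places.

Bayes' rule in odds form gives O(A|E) = O(A)·[P(E|A)/P(E|¬A)], hence O(A) = O(A|E)/LR.
Posterior odds = 0.664/(1−0.664) = 1.9762. LR = 0.79/0.10 = 7.9000.
Prior odds = 1.9762/7.9000 = 0.2502, so P(A) = 0.2502/(1+0.2502) ≈ 0.20.

P(A) = 0.20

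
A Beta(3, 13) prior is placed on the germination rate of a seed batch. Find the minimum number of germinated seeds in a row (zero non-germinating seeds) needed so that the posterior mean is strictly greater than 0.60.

k = 17

After k germinated seeds and 0 non-germinating seeds the posterior is Beta(3+k, 13), with mean (3+k)/(3+13+k).
Set (3+k)/(16+k) > 0.60 and solve: k > (0.60·16 − 3)/(1 − 0.60) = 16.500.
The smallest integer exceeding 16.500 is 17, and checking k=17: (20)/(33) = 0.6061 > 0.60.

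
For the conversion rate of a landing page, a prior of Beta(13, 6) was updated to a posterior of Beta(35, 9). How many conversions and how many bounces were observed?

22 conversions and 3 bounces

Beta is conjugate to the binomial likelihood: posterior = Beta(a+s, b+f).
So s = 35 − 13 = 22 and f = 9 − 6 = 3.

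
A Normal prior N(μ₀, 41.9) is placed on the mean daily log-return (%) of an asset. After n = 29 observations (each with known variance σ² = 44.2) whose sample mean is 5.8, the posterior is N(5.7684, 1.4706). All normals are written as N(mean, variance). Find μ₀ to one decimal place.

The posterior mean is a precision-weighted average: μ_n = (τ₀μ₀ + τ_data·x̄)/(τ₀+τ_data), with τ₀=1/σ₀² and τ_data=n/σ².
Here τ₀ = 1/41.9 = 0.023866 and τ_data = 29/44.2 = 0.656109, so τ_n = 0.679975.
Rearranging for μ₀: μ₀ = (μ_n·τ_n − τ_data·x̄)/τ₀ = (5.7684·0.679975 − 0.656109·5.8) / 0.023866 = 0.116936/0.023866 ≈ 4.9.

μ₀ = 4.9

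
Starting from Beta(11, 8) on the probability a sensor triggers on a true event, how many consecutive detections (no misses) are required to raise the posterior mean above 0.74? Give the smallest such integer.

After k detections and 0 misses the posterior is Beta(11+k, 8), with mean (11+k)/(11+8+k).
Set (11+k)/(19+k) > 0.74 and solve: k > (0.74·19 − 11)/(1 − 0.74) = 11.769.
The smallest integer exceeding 11.769 is 12, and checking k=12: (23)/(31) = 0.7419 > 0.74.

k = 12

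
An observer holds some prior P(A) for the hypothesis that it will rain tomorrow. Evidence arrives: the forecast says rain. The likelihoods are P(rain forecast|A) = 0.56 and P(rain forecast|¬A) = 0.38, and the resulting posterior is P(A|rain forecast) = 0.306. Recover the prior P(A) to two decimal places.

Bayes' rule in odds form gives O(A|E) = O(A)·[P(E|A)/P(E|¬A)], hence O(A) = O(A|E)/LR.
Posterior odds = 0.306/(1−0.306) = 0.4409. LR = 0.56/0.38 = 1.4737.
Prior odds = 0.4409/1.4737 = 0.2992, so P(A) = 0.2992/(1+0.2992) ≈ 0.23.

P(A) = 0.23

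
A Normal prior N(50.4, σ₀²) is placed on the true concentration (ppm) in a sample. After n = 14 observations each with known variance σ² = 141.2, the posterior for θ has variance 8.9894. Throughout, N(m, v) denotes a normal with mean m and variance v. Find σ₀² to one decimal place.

For the Normal–Normal model with known σ², precisions add: τ_n = τ₀ + n/σ².
So 1/σ₀² = 1/8.9894 − 14/141.2 = 0.111242 − 0.099150 = 0.012092.
Hence σ₀² = 1/0.012092 ≈ 82.7.

σ₀² = 82.7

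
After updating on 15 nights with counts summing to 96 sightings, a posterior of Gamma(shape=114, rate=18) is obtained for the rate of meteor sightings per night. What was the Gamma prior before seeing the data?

Gamma(shape=18, rate=3)

Gamma–Poisson conjugacy: posterior shape = α + Σxᵢ, posterior rate = β + n.
So α = 114 − 96 = 18 and β = 18 − 15 = 3.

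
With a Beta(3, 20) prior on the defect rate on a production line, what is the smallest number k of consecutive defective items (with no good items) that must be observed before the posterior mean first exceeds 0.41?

After k defective items and 0 good items the posterior is Beta(3+k, 20), with mean (3+k)/(3+20+k).
Set (3+k)/(23+k) > 0.41 and solve: k > (0.41·23 − 3)/(1 − 0.41) = 10.898.
The smallest integer exceeding 10.898 is 11.

k = 11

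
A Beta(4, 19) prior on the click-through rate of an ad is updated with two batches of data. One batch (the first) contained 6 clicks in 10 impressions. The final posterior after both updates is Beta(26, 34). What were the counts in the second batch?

Because Beta–binomial updating is additive in the counts, the combined data contributed (α_post−α_prior, β_post−β_prior) successes and failures.
Total across both batches: 26−4=22 clicks, 34−19=15 non-clicks.
Subtract the first batch: 22−6=16 clicks and 15−4=11 non-clicks.

16 clicks and 11 non-clicks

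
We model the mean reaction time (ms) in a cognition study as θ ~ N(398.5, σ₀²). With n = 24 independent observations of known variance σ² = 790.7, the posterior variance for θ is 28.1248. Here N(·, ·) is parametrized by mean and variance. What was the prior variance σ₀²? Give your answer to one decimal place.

Posterior precision equals prior precision plus data precision: 1/σ_n² = 1/σ₀² + n/σ².
So 1/σ₀² = 1/28.1248 − 24/790.7 = 0.035556 − 0.030353 = 0.005203.
Hence σ₀² = 1/0.005203 ≈ 192.2.

σ₀² = 192.2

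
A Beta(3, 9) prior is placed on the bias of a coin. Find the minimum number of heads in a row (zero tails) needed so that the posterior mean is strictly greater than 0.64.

After k heads and 0 tails the posterior is Beta(3+k, 9), with mean (3+k)/(3+9+k).
Set (3+k)/(12+k) > 0.64 and solve: k > (0.64·12 − 3)/(1 − 0.64) = 13.000.
The smallest integer exceeding 13.000 is 14.

k = 14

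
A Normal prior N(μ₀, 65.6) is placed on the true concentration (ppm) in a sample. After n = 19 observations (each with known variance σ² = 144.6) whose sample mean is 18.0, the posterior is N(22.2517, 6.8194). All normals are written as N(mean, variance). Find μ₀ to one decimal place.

With known observation variance, the Normal–Normal posterior has precision τ_n = τ₀ + n/σ² and mean μ_n = (τ₀μ₀ + (n/σ²)x̄)/τ_n.
Here τ₀ = 1/65.6 = 0.015244 and τ_data = 19/144.6 = 0.131397, so τ_n = 0.146641.
Rearranging for μ₀: μ₀ = (μ_n·τ_n − τ_data·x̄)/τ₀ = (22.2517·0.146641 − 0.131397·18.0) / 0.015244 = 0.897866/0.015244 ≈ 58.9.

μ₀ = 58.9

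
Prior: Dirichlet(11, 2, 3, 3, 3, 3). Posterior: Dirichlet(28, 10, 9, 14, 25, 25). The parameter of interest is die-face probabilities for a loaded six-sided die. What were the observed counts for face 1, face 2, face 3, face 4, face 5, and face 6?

For a Dirichlet(α) prior with multinomial counts c, the posterior is Dirichlet(α + c) componentwise.
Counts are posterior − prior componentwise: 28−11=17, 10−2=8, 9−3=6, 14−3=11, 25−3=22, 25−3=22.

counts (17, 8, 6, 11, 22, 22)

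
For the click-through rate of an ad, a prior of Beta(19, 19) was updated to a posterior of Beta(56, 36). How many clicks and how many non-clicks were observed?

37 clicks and 17 non-clicks

Beta is conjugate to the binomial likelihood: posterior = Beta(a+s, b+f).
Match parameters: s=56−19=37, f=36−19=17.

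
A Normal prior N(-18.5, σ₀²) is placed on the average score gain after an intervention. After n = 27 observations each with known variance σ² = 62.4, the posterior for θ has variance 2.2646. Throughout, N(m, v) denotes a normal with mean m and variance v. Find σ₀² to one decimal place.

σ₀² = 112.5

Posterior precision equals prior precision plus data precision: 1/σ_n² = 1/σ₀² + n/σ².
So 1/σ₀² = 1/2.2646 − 27/62.4 = 0.441579 − 0.432692 = 0.008887.
Hence σ₀² = 1/0.008887 ≈ 112.5.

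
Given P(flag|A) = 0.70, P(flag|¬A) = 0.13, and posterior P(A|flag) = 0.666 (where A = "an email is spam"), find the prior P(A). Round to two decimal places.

In odds form, posterior odds = prior odds × likelihood ratio, so prior odds = posterior odds ÷ LR.
Posterior odds = 0.666/(1−0.666) = 1.9940. LR = 0.70/0.13 = 5.3846.
Prior odds = 1.9940/5.3846 = 0.3703, so P(A) = 0.3703/(1+0.3703) ≈ 0.27.

P(A) = 0.27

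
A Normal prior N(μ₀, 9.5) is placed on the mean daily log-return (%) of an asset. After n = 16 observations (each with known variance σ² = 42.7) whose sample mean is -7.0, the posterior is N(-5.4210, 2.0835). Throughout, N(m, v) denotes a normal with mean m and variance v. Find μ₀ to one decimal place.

μ₀ = 0.2

The posterior mean is a precision-weighted average: μ_n = (τ₀μ₀ + τ_data·x̄)/(τ₀+τ_data), with τ₀=1/σ₀² and τ_data=n/σ².
Here τ₀ = 1/9.5 = 0.105263 and τ_data = 16/42.7 = 0.374707, so τ_n = 0.479970.
Rearranging for μ₀: μ₀ = (μ_n·τ_n − τ_data·x̄)/τ₀ = (-5.4210·0.479970 − 0.374707·-7.0) / 0.105263 = 0.021032/0.105263 ≈ 0.2.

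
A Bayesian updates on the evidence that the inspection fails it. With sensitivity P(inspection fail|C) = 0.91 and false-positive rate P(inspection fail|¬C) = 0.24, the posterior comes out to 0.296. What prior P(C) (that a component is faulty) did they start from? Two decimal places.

In odds form, posterior odds = prior odds × likelihood ratio, so prior odds = posterior odds ÷ LR.
Posterior odds = 0.296/(1−0.296) = 0.4205. LR = 0.91/0.24 = 3.7917.
Prior odds = 0.4205/3.7917 = 0.1109, so P(C) = 0.1109/(1+0.1109) ≈ 0.10.

P(C) = 0.10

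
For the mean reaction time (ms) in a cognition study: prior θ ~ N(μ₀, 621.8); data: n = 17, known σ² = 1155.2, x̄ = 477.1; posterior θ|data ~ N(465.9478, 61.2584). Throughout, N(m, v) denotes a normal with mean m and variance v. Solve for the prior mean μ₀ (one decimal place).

μ₀ = 363.9

The posterior mean is a precision-weighted average: μ_n = (τ₀μ₀ + τ_data·x̄)/(τ₀+τ_data), with τ₀=1/σ₀² and τ_data=n/σ².
Here τ₀ = 1/621.8 = 0.001608 and τ_data = 17/1155.2 = 0.014716, so τ_n = 0.016324.
Rearranging for μ₀: μ₀ = (μ_n·τ_n − τ_data·x̄)/τ₀ = (465.9478·0.016324 − 0.014716·477.1) / 0.001608 = 0.585128/0.001608 ≈ 363.9.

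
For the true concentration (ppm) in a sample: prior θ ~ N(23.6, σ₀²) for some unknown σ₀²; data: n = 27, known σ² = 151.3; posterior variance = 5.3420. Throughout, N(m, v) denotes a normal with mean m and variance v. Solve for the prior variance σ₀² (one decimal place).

σ₀² = 114.4

Posterior precision equals prior precision plus data precision: 1/σ_n² = 1/σ₀² + n/σ².
So 1/σ₀² = 1/5.3420 − 27/151.3 = 0.187196 − 0.178453 = 0.008743.
Hence σ₀² = 1/0.008743 ≈ 114.4.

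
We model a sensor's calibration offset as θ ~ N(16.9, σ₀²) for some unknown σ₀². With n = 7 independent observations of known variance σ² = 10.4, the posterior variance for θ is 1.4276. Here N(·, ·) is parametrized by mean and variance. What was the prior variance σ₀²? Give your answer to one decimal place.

Posterior precision equals prior precision plus data precision: 1/σ_n² = 1/σ₀² + n/σ².
So 1/σ₀² = 1/1.4276 − 7/10.4 = 0.700476 − 0.673077 = 0.027399.
Hence σ₀² = 1/0.027399 ≈ 36.5.

σ₀² = 36.5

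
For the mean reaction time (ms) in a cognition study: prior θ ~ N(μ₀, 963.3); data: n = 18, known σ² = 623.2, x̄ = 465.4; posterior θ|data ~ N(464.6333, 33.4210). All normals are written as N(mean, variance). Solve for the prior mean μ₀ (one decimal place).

With known observation variance, the Normal–Normal posterior has precision τ_n = τ₀ + n/σ² and mean μ_n = (τ₀μ₀ + (n/σ²)x̄)/τ_n.
Here τ₀ = 1/963.3 = 0.001038 and τ_data = 18/623.2 = 0.028883, so τ_n = 0.029921.
Rearranging for μ₀: μ₀ = (μ_n·τ_n − τ_data·x̄)/τ₀ = (464.6333·0.029921 − 0.028883·465.4) / 0.001038 = 0.460145/0.001038 ≈ 443.3.

μ₀ = 443.3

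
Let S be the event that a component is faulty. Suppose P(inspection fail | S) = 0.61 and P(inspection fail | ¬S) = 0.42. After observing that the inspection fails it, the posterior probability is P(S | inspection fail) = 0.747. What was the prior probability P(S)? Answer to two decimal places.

P(S) = 0.67

Bayes' rule in odds form gives O(S|E) = O(S)·[P(E|S)/P(E|¬S)], hence O(S) = O(S|E)/LR.
Posterior odds = 0.747/(1−0.747) = 2.9526. LR = 0.61/0.42 = 1.4524.
Prior odds = 2.9526/1.4524 = 2.0329, so P(S) = 2.0329/(1+2.0329) ≈ 0.67.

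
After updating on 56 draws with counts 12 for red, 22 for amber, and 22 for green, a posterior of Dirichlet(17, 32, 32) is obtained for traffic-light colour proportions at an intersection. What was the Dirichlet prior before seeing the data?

For a Dirichlet(α) prior with multinomial counts c, the posterior is Dirichlet(α + c) componentwise.
Subtract each count from the matching posterior parameter: 17−12=5, 32−22=10, 32−22=10.

Dirichlet(5, 10, 10)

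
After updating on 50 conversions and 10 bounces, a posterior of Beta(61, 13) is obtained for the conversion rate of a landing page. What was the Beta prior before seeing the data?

Beta(11, 3)

Under Beta–binomial conjugacy the posterior parameters are (α+s, β+f).
So α = 61 − 50 = 11 and β = 13 − 10 = 3.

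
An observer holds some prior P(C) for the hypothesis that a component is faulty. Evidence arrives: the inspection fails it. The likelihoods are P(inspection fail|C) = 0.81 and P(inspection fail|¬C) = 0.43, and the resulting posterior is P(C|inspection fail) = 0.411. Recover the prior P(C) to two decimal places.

P(C) = 0.27

Bayes' rule in odds form gives O(C|E) = O(C)·[P(E|C)/P(E|¬C)], hence O(C) = O(C|E)/LR.
Posterior odds = 0.411/(1−0.411) = 0.6978. LR = 0.81/0.43 = 1.8837.
Prior odds = 0.6978/1.8837 = 0.3704, so P(C) = 0.3704/(1+0.3704) ≈ 0.27.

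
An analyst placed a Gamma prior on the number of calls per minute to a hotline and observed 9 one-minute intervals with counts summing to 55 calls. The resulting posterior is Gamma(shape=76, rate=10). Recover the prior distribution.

Gamma(shape=21, rate=1)

Gamma–Poisson conjugacy: posterior shape = α + Σxᵢ, posterior rate = β + n.
So α = 76 − 55 = 21 and β = 10 − 9 = 1.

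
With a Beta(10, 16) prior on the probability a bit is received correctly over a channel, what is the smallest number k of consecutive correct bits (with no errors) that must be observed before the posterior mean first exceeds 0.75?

After k correct bits and 0 errors the posterior is Beta(10+k, 16), with mean (10+k)/(10+16+k).
Set (10+k)/(26+k) > 0.75 and solve: k > (0.75·26 − 10)/(1 − 0.75) = 38.000.
The smallest integer exceeding 38.000 is 39, and checking k=39: (49)/(65) = 0.7538 > 0.75.

k = 39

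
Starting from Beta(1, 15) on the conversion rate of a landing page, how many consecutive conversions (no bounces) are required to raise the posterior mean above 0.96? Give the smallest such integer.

After k conversions and 0 bounces the posterior is Beta(1+k, 15), with mean (1+k)/(1+15+k).
Set (1+k)/(16+k) > 0.96 and solve: k > (0.96·16 − 1)/(1 − 0.96) = 359.000.
The smallest integer exceeding 359.000 is 360, and checking k=360: (361)/(376) = 0.9601 > 0.96.

k = 360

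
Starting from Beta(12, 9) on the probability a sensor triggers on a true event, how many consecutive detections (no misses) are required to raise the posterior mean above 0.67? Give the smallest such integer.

After k detections and 0 misses the posterior is Beta(12+k, 9), with mean (12+k)/(12+9+k).
Set (12+k)/(21+k) > 0.67 and solve: k > (0.67·21 − 12)/(1 − 0.67) = 6.273.
The smallest integer exceeding 6.273 is 7.

k = 7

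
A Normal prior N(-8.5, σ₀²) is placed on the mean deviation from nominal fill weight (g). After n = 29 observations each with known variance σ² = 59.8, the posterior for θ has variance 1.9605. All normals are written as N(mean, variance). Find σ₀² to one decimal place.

For the Normal–Normal model with known σ², precisions add: τ_n = τ₀ + n/σ².
So 1/σ₀² = 1/1.9605 − 29/59.8 = 0.510074 − 0.484950 = 0.025124.
Hence σ₀² = 1/0.025124 ≈ 39.8.

σ₀² = 39.8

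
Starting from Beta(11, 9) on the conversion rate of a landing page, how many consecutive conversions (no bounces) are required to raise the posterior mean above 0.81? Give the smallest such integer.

After k conversions and 0 bounces the posterior is Beta(11+k, 9), with mean (11+k)/(11+9+k).
Set (11+k)/(20+k) > 0.81 and solve: k > (0.81·20 − 11)/(1 − 0.81) = 27.368.
The smallest integer exceeding 27.368 is 28.

k = 28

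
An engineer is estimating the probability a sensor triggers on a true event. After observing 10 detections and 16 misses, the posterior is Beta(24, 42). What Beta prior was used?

Beta is conjugate to the binomial likelihood: posterior = Beta(a+s, b+f).
So a = 24 − 10 = 14 and b = 42 − 16 = 26.

Beta(14, 26)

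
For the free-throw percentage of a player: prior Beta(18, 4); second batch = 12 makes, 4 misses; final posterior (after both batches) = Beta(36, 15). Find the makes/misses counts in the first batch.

6 makes and 7 misses

Sequential conjugate updates are equivalent to a single update on the pooled data, so total successes = posterior α − prior α and total failures = posterior β − prior β.
Total across both batches: 36−18=18 makes, 15−4=11 misses.
Subtract the second batch: 18−12=6 makes and 11−4=7 misses.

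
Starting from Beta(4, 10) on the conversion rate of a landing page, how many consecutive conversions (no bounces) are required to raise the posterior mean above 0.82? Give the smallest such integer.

k = 42

After k conversions and 0 bounces the posterior is Beta(4+k, 10), with mean (4+k)/(4+10+k).
Set (4+k)/(14+k) > 0.82 and solve: k > (0.82·14 − 4)/(1 − 0.82) = 41.556.
The smallest integer exceeding 41.556 is 42, and checking k=42: (46)/(56) = 0.8214 > 0.82.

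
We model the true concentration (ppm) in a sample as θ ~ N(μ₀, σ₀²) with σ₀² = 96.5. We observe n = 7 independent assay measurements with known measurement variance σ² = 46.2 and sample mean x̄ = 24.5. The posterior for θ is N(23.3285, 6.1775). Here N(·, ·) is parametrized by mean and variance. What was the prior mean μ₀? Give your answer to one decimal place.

With known observation variance, the Normal–Normal posterior has precision τ_n = τ₀ + n/σ² and mean μ_n = (τ₀μ₀ + (n/σ²)x̄)/τ_n.
Here τ₀ = 1/96.5 = 0.010363 and τ_data = 7/46.2 = 0.151515, so τ_n = 0.161878.
Rearranging for μ₀: μ₀ = (μ_n·τ_n − τ_data·x̄)/τ₀ = (23.3285·0.161878 − 0.151515·24.5) / 0.010363 = 0.064253/0.010363 ≈ 6.2.

μ₀ = 6.2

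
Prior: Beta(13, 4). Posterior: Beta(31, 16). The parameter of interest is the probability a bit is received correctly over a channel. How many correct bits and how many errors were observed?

18 correct bits and 12 errors

Under Beta–binomial conjugacy the posterior parameters are (a+s, b+f).
So s = 31 − 13 = 18 and f = 16 − 4 = 12.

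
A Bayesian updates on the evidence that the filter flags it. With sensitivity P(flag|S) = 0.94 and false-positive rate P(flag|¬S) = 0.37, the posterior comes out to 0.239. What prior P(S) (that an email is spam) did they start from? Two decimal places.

Bayes' rule in odds form gives O(S|E) = O(S)·[P(E|S)/P(E|¬S)], hence O(S) = O(S|E)/LR.
Posterior odds = 0.239/(1−0.239) = 0.3141. LR = 0.94/0.37 = 2.5405.
Prior odds = 0.3141/2.5405 = 0.1236, so P(S) = 0.1236/(1+0.1236) ≈ 0.11.

P(S) = 0.11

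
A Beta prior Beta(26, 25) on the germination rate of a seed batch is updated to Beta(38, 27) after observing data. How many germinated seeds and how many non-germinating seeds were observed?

12 germinated seeds and 2 non-germinating seeds

A Beta(α, β) prior with s successes and f failures in binomial data gives a Beta(α+s, β+f) posterior.
Match parameters: s=38−26=12, f=27−25=2.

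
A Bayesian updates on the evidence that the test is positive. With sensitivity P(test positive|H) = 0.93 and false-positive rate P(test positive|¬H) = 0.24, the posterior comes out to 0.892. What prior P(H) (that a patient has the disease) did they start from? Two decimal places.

P(H) = 0.68

Bayes' rule in odds form gives O(H|E) = O(H)·[P(E|H)/P(E|¬H)], hence O(H) = O(H|E)/LR.
Posterior odds = 0.892/(1−0.892) = 8.2593. LR = 0.93/0.24 = 3.8750.
Prior odds = 8.2593/3.8750 = 2.1314, so P(H) = 2.1314/(1+2.1314) ≈ 0.68.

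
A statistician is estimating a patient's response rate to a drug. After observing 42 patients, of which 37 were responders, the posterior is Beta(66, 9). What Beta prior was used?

Beta(29, 4)

Under Beta–binomial conjugacy the posterior parameters are (α+s, β+f).
Subtract the data counts: 66−37=29, 9−5=4.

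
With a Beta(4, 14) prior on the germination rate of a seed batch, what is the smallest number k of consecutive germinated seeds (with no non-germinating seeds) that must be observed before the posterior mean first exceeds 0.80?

k = 53

After k germinated seeds and 0 non-germinating seeds the posterior is Beta(4+k, 14), with mean (4+k)/(4+14+k).
Set (4+k)/(18+k) > 0.80 and solve: k > (0.80·18 − 4)/(1 − 0.80) = 52.000.
The smallest integer exceeding 52.000 is 53.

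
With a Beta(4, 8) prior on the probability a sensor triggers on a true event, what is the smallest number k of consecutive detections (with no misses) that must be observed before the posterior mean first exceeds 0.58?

k = 8

After k detections and 0 misses the posterior is Beta(4+k, 8), with mean (4+k)/(4+8+k).
Set (4+k)/(12+k) > 0.58 and solve: k > (0.58·12 − 4)/(1 − 0.58) = 7.048.
The smallest integer exceeding 7.048 is 8.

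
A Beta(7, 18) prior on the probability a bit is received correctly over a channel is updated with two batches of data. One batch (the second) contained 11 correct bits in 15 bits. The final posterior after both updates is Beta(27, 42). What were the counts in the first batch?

Because Beta–binomial updating is additive in the counts, the combined data contributed (α_post−α_prior, β_post−β_prior) successes and failures.
Total across both batches: 27−7=20 correct bits, 42−18=24 errors.
Subtract the second batch: 20−11=9 correct bits and 24−4=20 errors.

9 correct bits and 20 errors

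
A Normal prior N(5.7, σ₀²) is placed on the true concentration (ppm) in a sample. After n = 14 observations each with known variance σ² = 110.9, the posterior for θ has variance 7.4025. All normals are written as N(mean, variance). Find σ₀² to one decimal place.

For the Normal–Normal model with known σ², precisions add: τ_n = τ₀ + n/σ².
So 1/σ₀² = 1/7.4025 − 14/110.9 = 0.135089 − 0.126240 = 0.008849.
Hence σ₀² = 1/0.008849 ≈ 113.0.

σ₀² = 113.0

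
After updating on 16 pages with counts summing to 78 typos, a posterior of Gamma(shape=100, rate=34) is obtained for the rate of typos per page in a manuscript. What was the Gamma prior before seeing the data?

Gamma(shape=22, rate=18)

A Gamma(α, β) prior (rate parametrization) on a Poisson rate with n observations summing to S gives posterior Gamma(α+S, β+n).
So α = 100 − 78 = 22 and β = 34 − 16 = 18.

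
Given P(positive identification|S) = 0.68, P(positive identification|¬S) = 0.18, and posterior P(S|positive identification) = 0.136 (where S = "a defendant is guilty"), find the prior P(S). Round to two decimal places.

In odds form, posterior odds = prior odds × likelihood ratio, so prior odds = posterior odds ÷ LR.
Posterior odds = 0.136/(1−0.136) = 0.1574. LR = 0.68/0.18 = 3.7778.
Prior odds = 0.1574/3.7778 = 0.0417, so P(S) = 0.0417/(1+0.0417) ≈ 0.04.

P(S) = 0.04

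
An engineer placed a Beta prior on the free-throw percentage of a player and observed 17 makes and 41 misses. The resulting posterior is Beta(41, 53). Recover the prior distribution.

Beta is conjugate to the binomial likelihood: posterior = Beta(a+s, b+f).
Subtract the data counts: 41−17=24, 53−41=12.

Beta(24, 12)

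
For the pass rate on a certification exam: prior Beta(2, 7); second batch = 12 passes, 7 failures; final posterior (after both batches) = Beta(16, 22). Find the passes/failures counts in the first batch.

Sequential conjugate updates are equivalent to a single update on the pooled data, so total successes = posterior α − prior α and total failures = posterior β − prior β.
Total across both batches: 16−2=14 passes, 22−7=15 failures.
Subtract the second batch: 14−12=2 passes and 15−7=8 failures.

2 passes and 8 failures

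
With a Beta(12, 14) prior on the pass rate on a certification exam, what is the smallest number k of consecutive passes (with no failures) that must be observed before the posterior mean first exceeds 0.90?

After k passes and 0 failures the posterior is Beta(12+k, 14), with mean (12+k)/(12+14+k).
Set (12+k)/(26+k) > 0.90 and solve: k > (0.90·26 − 12)/(1 − 0.90) = 114.000.
The smallest integer exceeding 114.000 is 115.

k = 115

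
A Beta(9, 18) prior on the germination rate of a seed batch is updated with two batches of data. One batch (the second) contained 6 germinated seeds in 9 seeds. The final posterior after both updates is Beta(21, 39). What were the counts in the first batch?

6 germinated seeds and 18 non-germinating seeds

Because Beta–binomial updating is additive in the counts, the combined data contributed (α_post−α_prior, β_post−β_prior) successes and failures.
Total across both batches: 21−9=12 germinated seeds, 39−18=21 non-germinating seeds.
Subtract the second batch: 12−6=6 germinated seeds and 21−3=18 non-germinating seeds.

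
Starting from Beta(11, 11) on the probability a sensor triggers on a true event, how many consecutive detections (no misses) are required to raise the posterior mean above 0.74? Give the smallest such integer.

k = 21

After k detections and 0 misses the posterior is Beta(11+k, 11), with mean (11+k)/(11+11+k).
Set (11+k)/(22+k) > 0.74 and solve: k > (0.74·22 − 11)/(1 − 0.74) = 20.308.
The smallest integer exceeding 20.308 is 21, and checking k=21: (32)/(43) = 0.7442 > 0.74.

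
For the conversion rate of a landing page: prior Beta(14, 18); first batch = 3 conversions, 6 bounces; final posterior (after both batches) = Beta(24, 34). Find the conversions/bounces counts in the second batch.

7 conversions and 10 bounces

Sequential conjugate updates are equivalent to a single update on the pooled data, so total successes = posterior α − prior α and total failures = posterior β − prior β.
Total across both batches: 24−14=10 conversions, 34−18=16 bounces.
Subtract the first batch: 10−3=7 conversions and 16−6=10 bounces.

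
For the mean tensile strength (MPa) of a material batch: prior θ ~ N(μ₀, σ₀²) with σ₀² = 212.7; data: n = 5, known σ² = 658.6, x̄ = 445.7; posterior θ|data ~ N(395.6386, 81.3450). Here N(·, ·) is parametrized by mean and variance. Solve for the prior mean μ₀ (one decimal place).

μ₀ = 314.8

The posterior mean is a precision-weighted average: μ_n = (τ₀μ₀ + τ_data·x̄)/(τ₀+τ_data), with τ₀=1/σ₀² and τ_data=n/σ².
Here τ₀ = 1/212.7 = 0.004701 and τ_data = 5/658.6 = 0.007592, so τ_n = 0.012293.
Rearranging for μ₀: μ₀ = (μ_n·τ_n − τ_data·x̄)/τ₀ = (395.6386·0.012293 − 0.007592·445.7) / 0.004701 = 1.479831/0.004701 ≈ 314.8.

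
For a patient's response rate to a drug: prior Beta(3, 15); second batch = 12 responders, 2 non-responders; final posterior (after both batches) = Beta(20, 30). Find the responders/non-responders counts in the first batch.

5 responders and 13 non-responders

Because Beta–binomial updating is additive in the counts, the combined data contributed (α_post−α_prior, β_post−β_prior) successes and failures.
Total across both batches: 20−3=17 responders, 30−15=15 non-responders.
Subtract the second batch: 17−12=5 responders and 15−2=13 non-responders.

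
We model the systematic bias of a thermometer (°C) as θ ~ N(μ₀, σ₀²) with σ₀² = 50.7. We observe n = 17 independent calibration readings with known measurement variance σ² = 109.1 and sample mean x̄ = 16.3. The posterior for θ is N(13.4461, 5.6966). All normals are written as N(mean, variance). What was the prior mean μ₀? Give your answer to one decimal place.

μ₀ = -9.1

With known observation variance, the Normal–Normal posterior has precision τ_n = τ₀ + n/σ² and mean μ_n = (τ₀μ₀ + (n/σ²)x̄)/τ_n.
Here τ₀ = 1/50.7 = 0.019724 and τ_data = 17/109.1 = 0.155820, so τ_n = 0.175544.
Rearranging for μ₀: μ₀ = (μ_n·τ_n − τ_data·x̄)/τ₀ = (13.4461·0.175544 − 0.155820·16.3) / 0.019724 = -0.179484/0.019724 ≈ -9.1.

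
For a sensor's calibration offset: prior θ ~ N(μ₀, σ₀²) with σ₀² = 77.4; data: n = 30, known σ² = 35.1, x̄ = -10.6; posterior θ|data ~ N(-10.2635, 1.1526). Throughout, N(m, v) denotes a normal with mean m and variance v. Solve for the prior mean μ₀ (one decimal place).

The posterior mean is a precision-weighted average: μ_n = (τ₀μ₀ + τ_data·x̄)/(τ₀+τ_data), with τ₀=1/σ₀² and τ_data=n/σ².
Here τ₀ = 1/77.4 = 0.012920 and τ_data = 30/35.1 = 0.854701, so τ_n = 0.867621.
Rearranging for μ₀: μ₀ = (μ_n·τ_n − τ_data·x̄)/τ₀ = (-10.2635·0.867621 − 0.854701·-10.6) / 0.012920 = 0.155002/0.012920 ≈ 12.0.

μ₀ = 12.0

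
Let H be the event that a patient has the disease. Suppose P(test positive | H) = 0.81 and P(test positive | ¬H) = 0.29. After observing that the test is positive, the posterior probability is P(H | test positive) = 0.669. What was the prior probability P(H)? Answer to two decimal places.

Bayes' rule in odds form gives O(H|E) = O(H)·[P(E|H)/P(E|¬H)], hence O(H) = O(H|E)/LR.
Posterior odds = 0.669/(1−0.669) = 2.0211. LR = 0.81/0.29 = 2.7931.
Prior odds = 2.0211/2.7931 = 0.7236, so P(H) = 0.7236/(1+0.7236) ≈ 0.42.

P(H) = 0.42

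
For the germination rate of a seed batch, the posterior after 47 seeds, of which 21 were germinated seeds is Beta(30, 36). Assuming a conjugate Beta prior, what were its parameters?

Beta(9, 10)

Under Beta–binomial conjugacy the posterior parameters are (α+s, β+f).
So α = 30 − 21 = 9 and β = 36 − 26 = 10.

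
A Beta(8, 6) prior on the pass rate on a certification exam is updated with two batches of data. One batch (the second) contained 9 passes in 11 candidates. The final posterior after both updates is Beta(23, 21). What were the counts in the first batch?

Because Beta–binomial updating is additive in the counts, the combined data contributed (α_post−α_prior, β_post−β_prior) successes and failures.
Total across both batches: 23−8=15 passes, 21−6=15 failures.
Subtract the second batch: 15−9=6 passes and 15−2=13 failures.

6 passes and 13 failures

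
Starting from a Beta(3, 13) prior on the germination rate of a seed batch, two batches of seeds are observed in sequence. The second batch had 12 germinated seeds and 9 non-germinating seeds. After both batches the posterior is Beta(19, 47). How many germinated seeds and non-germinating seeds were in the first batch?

Sequential conjugate updates are equivalent to a single update on the pooled data, so total successes = posterior α − prior α and total failures = posterior β − prior β.
Total across both batches: 19−3=16 germinated seeds, 47−13=34 non-germinating seeds.
Subtract the second batch: 16−12=4 germinated seeds and 34−9=25 non-germinating seeds.

4 germinated seeds and 25 non-germinating seeds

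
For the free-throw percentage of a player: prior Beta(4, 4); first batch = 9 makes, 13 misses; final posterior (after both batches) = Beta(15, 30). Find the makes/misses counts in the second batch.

Sequential conjugate updates are equivalent to a single update on the pooled data, so total successes = posterior α − prior α and total failures = posterior β − prior β.
Total across both batches: 15−4=11 makes, 30−4=26 misses.
Subtract the first batch: 11−9=2 makes and 26−13=13 misses.

2 makes and 13 misses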